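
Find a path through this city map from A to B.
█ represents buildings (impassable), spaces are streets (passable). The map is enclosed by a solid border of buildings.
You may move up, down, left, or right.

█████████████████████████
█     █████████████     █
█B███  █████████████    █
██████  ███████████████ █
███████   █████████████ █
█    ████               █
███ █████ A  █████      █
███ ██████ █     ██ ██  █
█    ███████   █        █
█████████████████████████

Finding the shortest path from A to B:
Movement: cardinal only
Path length: 15 steps
Directions: up → left → up → left → left → up → left → up → left → up → left → left → left → left → down

Solution:

█████████████████████████
█↓←←←↰█████████████     █
█B███↑↰█████████████    █
██████↑↰███████████████ █
███████↑←↰█████████████ █
█    ████↑↰             █
███ █████ A  █████      █
███ ██████ █     ██ ██  █
█    ███████   █        █
█████████████████████████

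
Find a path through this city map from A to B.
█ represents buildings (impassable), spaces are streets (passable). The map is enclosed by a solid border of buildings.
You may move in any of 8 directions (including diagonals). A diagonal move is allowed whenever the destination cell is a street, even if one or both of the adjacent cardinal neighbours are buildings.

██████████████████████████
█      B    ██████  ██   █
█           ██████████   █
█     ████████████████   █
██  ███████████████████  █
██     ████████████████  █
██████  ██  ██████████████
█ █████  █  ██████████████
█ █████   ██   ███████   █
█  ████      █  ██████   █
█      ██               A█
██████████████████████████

Finding the shortest path from A to B:
Movement: 8-directional
Path length: 25 steps
Directions: left → left → left → left → left → left → left → left → left → left → left → left → left → left → up-left → up-left → up-left → up-left → up-left → left → up-left → up-right → right → up-right → up-right

Solution:

██████████████████████████
█      B    ██████  ██   █
█     ↗     ██████████   █
█   →↗████████████████   █
██ ↗███████████████████  █
██  ↖← ████████████████  █
██████↖ ██  ██████████████
█ █████↖ █  ██████████████
█ █████ ↖ ██   ███████   █
█  ████  ↖   █  ██████   █
█      ██ ↖←←←←←←←←←←←←←A█
██████████████████████████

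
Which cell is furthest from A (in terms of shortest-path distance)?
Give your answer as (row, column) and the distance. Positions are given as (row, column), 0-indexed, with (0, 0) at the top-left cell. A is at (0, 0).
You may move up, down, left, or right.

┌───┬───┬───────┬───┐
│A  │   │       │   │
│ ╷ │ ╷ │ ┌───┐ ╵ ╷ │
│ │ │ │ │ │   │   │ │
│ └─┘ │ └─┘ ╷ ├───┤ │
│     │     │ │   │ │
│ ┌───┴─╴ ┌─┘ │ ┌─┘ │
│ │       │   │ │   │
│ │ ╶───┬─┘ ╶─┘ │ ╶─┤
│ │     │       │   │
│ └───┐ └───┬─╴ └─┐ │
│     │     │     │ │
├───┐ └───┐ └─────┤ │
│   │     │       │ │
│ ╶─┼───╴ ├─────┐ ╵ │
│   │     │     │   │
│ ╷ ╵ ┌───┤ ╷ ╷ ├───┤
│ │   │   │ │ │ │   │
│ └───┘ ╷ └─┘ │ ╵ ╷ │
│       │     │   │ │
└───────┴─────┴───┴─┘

Computing BFS distances from A to all cells:
Furthest cell: (1, 4)
Distance: 43 steps

Path from A to the furthest cell:

┌───┬───┬───────┬───┐
│A  │↱ ↓│↓ ← ← ↰│↓ ↰│
│ ╷ │ ╷ │ ┌───┐ ╵ ╷ │
│↓│ │↑│↓│B│   │↑ ↲│↑│
│ └─┘ │ └─┘ ╷ ├───┤ │
│↳ → ↑│↳ ↓  │ │   │↑│
│ ┌───┴─╴ ┌─┘ │ ┌─┘ │
│ │↓ ← ← ↲│   │ │↱ ↑│
│ │ ╶───┬─┘ ╶─┘ │ ╶─┤
│ │↳ → ↓│       │↑ ↰│
│ └───┐ └───┬─╴ └─┐ │
│     │↳ → ↓│     │↑│
├───┐ └───┐ └─────┤ │
│   │     │↳ → → ↓│↑│
│ ╶─┼───╴ ├─────┐ ╵ │
│   │     │     │↳ ↑│
│ ╷ ╵ ┌───┤ ╷ ╷ ├───┤
│ │   │   │ │ │ │   │
│ └───┘ ╷ └─┘ │ ╵ ╷ │
│       │     │   │ │
└───────┴─────┴───┴─┘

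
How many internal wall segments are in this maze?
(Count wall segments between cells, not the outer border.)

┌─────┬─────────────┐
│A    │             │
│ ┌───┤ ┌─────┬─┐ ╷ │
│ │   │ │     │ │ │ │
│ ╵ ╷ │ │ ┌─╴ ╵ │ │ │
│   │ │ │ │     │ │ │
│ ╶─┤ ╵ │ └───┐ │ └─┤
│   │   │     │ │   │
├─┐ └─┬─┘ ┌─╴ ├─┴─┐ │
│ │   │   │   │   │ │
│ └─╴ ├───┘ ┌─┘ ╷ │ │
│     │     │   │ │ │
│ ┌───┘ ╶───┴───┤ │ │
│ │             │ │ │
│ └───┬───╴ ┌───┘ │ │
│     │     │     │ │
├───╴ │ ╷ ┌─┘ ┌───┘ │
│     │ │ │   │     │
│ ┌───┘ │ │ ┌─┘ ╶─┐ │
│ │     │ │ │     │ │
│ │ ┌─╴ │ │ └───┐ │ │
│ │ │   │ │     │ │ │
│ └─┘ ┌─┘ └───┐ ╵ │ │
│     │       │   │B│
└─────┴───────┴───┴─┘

Counting internal wall segments:
Total internal walls: 99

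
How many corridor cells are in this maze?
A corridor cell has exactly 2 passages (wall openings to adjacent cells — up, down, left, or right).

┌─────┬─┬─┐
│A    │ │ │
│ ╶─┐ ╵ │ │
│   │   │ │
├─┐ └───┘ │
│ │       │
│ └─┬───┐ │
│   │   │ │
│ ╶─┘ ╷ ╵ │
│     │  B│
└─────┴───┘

Counting cells with exactly 2 passages:
Total corridor cells: 19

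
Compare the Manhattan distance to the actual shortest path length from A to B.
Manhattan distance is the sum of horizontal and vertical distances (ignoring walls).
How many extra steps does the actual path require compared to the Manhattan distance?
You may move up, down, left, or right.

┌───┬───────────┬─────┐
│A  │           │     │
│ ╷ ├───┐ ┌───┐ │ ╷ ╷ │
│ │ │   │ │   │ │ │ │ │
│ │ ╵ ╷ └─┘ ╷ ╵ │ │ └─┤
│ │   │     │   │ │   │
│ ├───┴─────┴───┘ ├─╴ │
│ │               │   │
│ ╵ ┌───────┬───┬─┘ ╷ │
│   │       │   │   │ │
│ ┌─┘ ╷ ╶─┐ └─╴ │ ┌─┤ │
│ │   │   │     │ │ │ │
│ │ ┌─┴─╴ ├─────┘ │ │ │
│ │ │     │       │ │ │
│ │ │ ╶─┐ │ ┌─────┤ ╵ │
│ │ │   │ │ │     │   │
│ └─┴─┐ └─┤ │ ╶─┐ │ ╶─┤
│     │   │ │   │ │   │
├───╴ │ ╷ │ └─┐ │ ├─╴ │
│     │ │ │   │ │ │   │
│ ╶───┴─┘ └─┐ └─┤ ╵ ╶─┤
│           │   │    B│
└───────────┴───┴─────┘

Manhattan distance: |10 - 0| + |10 - 0| = 20
Actual path length: 32
Extra steps: 32 - 20 = 12

Solution:

┌───┬───────────┬─────┐
│A  │           │↱ ↓  │
│ ╷ ├───┐ ┌───┐ │ ╷ ╷ │
│↓│ │   │ │   │ │↑│↓│ │
│ │ ╵ ╷ └─┘ ╷ ╵ │ │ └─┤
│↓│   │     │   │↑│↳ ↓│
│ ├───┴─────┴───┘ ├─╴ │
│↓│↱ → → → → → → ↑│  ↓│
│ ╵ ┌───────┬───┬─┘ ╷ │
│↳ ↑│       │   │   │↓│
│ ┌─┘ ╷ ╶─┐ └─╴ │ ┌─┤ │
│ │   │   │     │ │ │↓│
│ │ ┌─┴─╴ ├─────┘ │ │ │
│ │ │     │       │ │↓│
│ │ │ ╶─┐ │ ┌─────┤ ╵ │
│ │ │   │ │ │     │↓ ↲│
│ └─┴─┐ └─┤ │ ╶─┐ │ ╶─┤
│     │   │ │   │ │↳ ↓│
├───╴ │ ╷ │ └─┐ │ ├─╴ │
│     │ │ │   │ │ │↓ ↲│
│ ╶───┴─┘ └─┐ └─┤ ╵ ╶─┤
│           │   │  ↳ B│
└───────────┴───┴─────┘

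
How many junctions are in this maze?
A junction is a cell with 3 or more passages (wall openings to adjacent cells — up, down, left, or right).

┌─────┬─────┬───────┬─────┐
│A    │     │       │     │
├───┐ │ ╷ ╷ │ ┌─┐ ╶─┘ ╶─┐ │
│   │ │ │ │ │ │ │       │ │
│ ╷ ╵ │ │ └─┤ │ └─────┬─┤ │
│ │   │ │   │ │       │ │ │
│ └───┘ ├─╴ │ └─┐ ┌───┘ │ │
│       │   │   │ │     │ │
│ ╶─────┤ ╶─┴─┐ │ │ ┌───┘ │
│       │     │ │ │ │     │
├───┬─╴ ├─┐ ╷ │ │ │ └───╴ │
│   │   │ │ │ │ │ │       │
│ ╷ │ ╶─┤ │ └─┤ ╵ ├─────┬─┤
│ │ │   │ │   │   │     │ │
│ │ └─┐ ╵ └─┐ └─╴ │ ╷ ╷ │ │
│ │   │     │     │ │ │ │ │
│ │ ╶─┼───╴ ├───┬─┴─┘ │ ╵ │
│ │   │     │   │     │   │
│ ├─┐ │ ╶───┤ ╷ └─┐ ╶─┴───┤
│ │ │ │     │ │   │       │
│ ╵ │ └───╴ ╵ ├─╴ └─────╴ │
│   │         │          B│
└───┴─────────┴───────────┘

Checking each cell for number of passages:

Junctions found (3+ passages):
  (0, 4): 3 passages
  (0, 8): 3 passages
  (1, 10): 3 passages
  (2, 8): 3 passages
  (3, 0): 3 passages
  (4, 5): 3 passages
  (4, 12): 3 passages
  (6, 8): 3 passages
  (6, 10): 3 passages
  (7, 1): 3 passages
  (7, 4): 3 passages
  (8, 9): 3 passages
  (10, 5): 3 passages
  (10, 8): 3 passages
Total junctions: 14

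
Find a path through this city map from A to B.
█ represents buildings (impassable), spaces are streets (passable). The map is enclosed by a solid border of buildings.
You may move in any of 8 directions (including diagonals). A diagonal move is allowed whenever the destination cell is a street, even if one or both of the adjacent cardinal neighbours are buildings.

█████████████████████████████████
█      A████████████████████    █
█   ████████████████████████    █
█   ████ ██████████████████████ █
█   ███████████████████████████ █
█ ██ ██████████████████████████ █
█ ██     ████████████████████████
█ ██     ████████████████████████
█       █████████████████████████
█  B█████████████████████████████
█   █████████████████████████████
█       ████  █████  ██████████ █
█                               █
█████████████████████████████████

Finding the shortest path from A to B:
Movement: 8-directional
Path length: 11 steps
Directions: left → left → left → down-left → down → down → down-right → down → down → down → down-left

Solution:

█████████████████████████████████
█   ↙←←A████████████████████    █
█  ↓████████████████████████    █
█  ↓████ ██████████████████████ █
█  ↘███████████████████████████ █
█ ██↓██████████████████████████ █
█ ██↓    ████████████████████████
█ ██↓    ████████████████████████
█   ↙   █████████████████████████
█  B█████████████████████████████
█   █████████████████████████████
█       ████  █████  ██████████ █
█                               █
█████████████████████████████████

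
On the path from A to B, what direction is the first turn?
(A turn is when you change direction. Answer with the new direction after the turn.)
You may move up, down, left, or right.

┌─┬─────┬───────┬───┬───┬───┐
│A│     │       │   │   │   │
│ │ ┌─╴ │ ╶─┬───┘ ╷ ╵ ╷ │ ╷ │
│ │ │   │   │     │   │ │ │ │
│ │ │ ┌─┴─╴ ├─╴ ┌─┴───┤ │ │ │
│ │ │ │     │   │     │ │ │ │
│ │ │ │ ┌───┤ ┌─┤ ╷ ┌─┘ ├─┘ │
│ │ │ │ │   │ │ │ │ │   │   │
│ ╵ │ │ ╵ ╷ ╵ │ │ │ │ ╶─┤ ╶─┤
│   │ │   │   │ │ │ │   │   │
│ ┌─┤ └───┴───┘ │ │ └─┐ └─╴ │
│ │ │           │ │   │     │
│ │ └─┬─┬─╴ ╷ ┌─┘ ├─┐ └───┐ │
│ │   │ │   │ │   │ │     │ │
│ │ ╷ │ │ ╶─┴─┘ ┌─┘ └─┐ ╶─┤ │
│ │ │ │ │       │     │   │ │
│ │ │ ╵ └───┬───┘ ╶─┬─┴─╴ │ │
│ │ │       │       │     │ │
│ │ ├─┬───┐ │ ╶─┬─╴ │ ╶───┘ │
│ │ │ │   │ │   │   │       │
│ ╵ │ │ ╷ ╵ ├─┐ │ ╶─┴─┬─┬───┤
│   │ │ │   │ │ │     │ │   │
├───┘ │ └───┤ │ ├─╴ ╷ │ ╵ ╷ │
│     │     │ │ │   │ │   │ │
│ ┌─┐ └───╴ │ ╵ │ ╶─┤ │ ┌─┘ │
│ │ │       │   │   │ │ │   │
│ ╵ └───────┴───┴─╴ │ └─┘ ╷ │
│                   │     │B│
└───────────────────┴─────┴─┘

Directions: down, down, down, down, down, down, down, down, down, down, right, up, up, up, up, right, down, down, right, right, right, down, down, left, up, left, down, down, right, right, down, left, left, left, up, left, left, down, down, right, right, right, right, right, right, right, right, right, up, left, up, right, up, right, down, down, down, right, right, up, right, down
First turn direction: right

Solution:

┌─┬─────┬───────┬───┬───┬───┐
│A│     │       │   │   │   │
│ │ ┌─╴ │ ╶─┬───┘ ╷ ╵ ╷ │ ╷ │
│↓│ │   │   │     │   │ │ │ │
│ │ │ ┌─┴─╴ ├─╴ ┌─┴───┤ │ │ │
│↓│ │ │     │   │     │ │ │ │
│ │ │ │ ┌───┤ ┌─┤ ╷ ┌─┘ ├─┘ │
│↓│ │ │ │   │ │ │ │ │   │   │
│ ╵ │ │ ╵ ╷ ╵ │ │ │ │ ╶─┤ ╶─┤
│↓  │ │   │   │ │ │ │   │   │
│ ┌─┤ └───┴───┘ │ │ └─┐ └─╴ │
│↓│ │           │ │   │     │
│ │ └─┬─┬─╴ ╷ ┌─┘ ├─┐ └───┐ │
│↓│↱ ↓│ │   │ │   │ │     │ │
│ │ ╷ │ │ ╶─┴─┘ ┌─┘ └─┐ ╶─┤ │
│↓│↑│↓│ │       │     │   │ │
│ │ │ ╵ └───┬───┘ ╶─┬─┴─╴ │ │
│↓│↑│↳ → → ↓│       │     │ │
│ │ ├─┬───┐ │ ╶─┬─╴ │ ╶───┘ │
│↓│↑│ │↓ ↰│↓│   │   │       │
│ ╵ │ │ ╷ ╵ ├─┐ │ ╶─┴─┬─┬───┤
│↳ ↑│ │↓│↑ ↲│ │ │  ↱ ↓│ │   │
├───┘ │ └───┤ │ ├─╴ ╷ │ ╵ ╷ │
│↓ ← ↰│↳ → ↓│ │ │↱ ↑│↓│   │ │
│ ┌─┐ └───╴ │ ╵ │ ╶─┤ │ ┌─┘ │
│↓│ │↑ ← ← ↲│   │↑ ↰│↓│ │↱ ↓│
│ ╵ └───────┴───┴─╴ │ └─┘ ╷ │
│↳ → → → → → → → → ↑│↳ → ↑│B│
└───────────────────┴─────┴─┘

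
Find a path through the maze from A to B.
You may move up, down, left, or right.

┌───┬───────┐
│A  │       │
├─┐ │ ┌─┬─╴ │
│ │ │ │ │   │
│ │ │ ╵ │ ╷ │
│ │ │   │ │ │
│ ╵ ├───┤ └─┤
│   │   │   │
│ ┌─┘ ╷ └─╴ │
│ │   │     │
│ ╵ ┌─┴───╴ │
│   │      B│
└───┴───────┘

Finding the shortest path through the maze:
Path length: 16 steps
Directions: right → down → down → down → left → down → down → right → up → right → up → right → down → right → right → down

Solution:

┌───┬───────┐
│A ↓│       │
├─┐ │ ┌─┬─╴ │
│ │↓│ │ │   │
│ │ │ ╵ │ ╷ │
│ │↓│   │ │ │
│ ╵ ├───┤ └─┤
│↓ ↲│↱ ↓│   │
│ ┌─┘ ╷ └─╴ │
│↓│↱ ↑│↳ → ↓│
│ ╵ ┌─┴───╴ │
│↳ ↑│      B│
└───┴───────┘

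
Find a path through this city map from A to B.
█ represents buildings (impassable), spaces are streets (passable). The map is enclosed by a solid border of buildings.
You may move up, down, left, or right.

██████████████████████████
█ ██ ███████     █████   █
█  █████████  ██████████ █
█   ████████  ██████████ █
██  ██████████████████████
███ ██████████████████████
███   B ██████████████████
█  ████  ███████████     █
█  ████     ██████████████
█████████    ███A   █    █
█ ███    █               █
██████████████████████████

Finding the shortest path from A to B:
Movement: cardinal only
Path length: 15 steps
Directions: down → left → left → left → left → up → left → up → left → left → left → up → left → up → left

Solution:

██████████████████████████
█ ██ ███████     █████   █
█  █████████  ██████████ █
█   ████████  ██████████ █
██  ██████████████████████
███ ██████████████████████
███   B↰██████████████████
█  ████↑↰███████████     █
█  ████ ↑←←↰██████████████
█████████  ↑↰███A   █    █
█ ███    █  ↑←←←↲        █
██████████████████████████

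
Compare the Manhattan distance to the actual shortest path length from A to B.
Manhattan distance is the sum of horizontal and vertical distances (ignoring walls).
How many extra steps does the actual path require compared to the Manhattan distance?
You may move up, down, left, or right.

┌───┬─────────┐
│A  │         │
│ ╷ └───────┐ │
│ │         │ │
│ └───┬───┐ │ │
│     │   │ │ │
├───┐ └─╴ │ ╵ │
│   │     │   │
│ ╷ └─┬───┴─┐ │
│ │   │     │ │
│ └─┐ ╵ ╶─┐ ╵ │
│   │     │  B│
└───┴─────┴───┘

Manhattan distance: |5 - 0| + |6 - 0| = 11
Actual path length: 11
Extra steps: 11 - 11 = 0

Solution:

┌───┬─────────┐
│A ↓│         │
│ ╷ └───────┐ │
│ │↳ → → → ↓│ │
│ └───┬───┐ │ │
│     │   │↓│ │
├───┐ └─╴ │ ╵ │
│   │     │↳ ↓│
│ ╷ └─┬───┴─┐ │
│ │   │     │↓│
│ └─┐ ╵ ╶─┐ ╵ │
│   │     │  B│
└───┴─────┴───┘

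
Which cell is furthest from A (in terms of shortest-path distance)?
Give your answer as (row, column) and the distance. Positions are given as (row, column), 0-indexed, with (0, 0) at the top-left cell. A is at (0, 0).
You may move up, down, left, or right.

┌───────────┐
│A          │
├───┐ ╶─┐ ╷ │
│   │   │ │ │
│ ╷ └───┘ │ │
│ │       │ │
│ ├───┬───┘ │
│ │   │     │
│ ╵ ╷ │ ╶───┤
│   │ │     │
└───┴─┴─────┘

Computing BFS distances from A to all cells:
Furthest cell: (4, 2)
Distance: 18 steps

Path from A to the furthest cell:

┌───────────┐
│A → → → ↓  │
├───┐ ╶─┐ ╷ │
│↓ ↰│   │↓│ │
│ ╷ └───┘ │ │
│↓│↑ ← ← ↲│ │
│ ├───┬───┘ │
│↓│↱ ↓│     │
│ ╵ ╷ │ ╶───┤
│↳ ↑│B│     │
└───┴─┴─────┘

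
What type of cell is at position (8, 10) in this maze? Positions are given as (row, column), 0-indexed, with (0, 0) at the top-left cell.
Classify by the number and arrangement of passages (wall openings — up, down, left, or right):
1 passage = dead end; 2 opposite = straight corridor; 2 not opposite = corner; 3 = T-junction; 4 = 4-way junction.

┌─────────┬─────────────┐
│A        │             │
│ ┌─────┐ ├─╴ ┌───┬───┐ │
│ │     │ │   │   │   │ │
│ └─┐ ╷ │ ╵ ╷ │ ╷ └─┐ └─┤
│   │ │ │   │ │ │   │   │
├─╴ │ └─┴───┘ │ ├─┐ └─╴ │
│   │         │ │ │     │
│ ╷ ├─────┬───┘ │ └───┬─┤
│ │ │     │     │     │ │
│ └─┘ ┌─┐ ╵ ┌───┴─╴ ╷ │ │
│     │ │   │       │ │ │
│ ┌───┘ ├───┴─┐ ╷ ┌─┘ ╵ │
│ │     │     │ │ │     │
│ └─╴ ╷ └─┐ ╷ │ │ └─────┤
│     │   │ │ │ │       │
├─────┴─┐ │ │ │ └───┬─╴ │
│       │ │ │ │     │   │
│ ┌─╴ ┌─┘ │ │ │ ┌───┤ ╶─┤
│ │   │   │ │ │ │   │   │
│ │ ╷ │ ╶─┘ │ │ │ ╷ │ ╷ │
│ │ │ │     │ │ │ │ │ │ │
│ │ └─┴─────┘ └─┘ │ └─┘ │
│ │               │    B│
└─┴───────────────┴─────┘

Checking cell at (8, 10):
Number of passages: 2
Cell type: corner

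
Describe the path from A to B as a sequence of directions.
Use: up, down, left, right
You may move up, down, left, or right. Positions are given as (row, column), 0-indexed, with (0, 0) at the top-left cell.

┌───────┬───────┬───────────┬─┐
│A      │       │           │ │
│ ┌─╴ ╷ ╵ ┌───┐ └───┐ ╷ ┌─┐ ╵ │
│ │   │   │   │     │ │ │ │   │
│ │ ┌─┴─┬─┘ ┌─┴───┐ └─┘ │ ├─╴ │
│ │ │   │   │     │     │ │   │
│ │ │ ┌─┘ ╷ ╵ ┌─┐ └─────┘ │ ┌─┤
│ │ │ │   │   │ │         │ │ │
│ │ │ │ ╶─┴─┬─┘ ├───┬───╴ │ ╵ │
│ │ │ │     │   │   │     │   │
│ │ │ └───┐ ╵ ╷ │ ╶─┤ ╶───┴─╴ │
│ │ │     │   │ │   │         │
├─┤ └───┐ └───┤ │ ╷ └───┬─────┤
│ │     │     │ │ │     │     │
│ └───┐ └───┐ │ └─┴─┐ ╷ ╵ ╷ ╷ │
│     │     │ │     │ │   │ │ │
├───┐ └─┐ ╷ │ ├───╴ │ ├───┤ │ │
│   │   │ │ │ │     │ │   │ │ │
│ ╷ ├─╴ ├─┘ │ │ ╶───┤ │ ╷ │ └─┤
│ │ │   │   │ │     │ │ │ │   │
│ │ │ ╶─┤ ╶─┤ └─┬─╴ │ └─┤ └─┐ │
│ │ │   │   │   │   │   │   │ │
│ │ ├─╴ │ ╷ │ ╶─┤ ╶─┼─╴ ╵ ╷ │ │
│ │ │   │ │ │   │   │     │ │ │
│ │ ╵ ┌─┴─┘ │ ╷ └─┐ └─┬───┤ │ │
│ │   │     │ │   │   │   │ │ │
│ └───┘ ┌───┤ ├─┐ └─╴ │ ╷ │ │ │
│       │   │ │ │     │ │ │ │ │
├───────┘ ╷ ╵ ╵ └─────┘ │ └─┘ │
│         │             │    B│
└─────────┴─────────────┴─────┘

Finding the path and converting it to directions:
Path through cells: (0,0) → (0,1) → (0,2) → (0,3) → (1,3) → (1,4) → (0,4) → (0,5) → (0,6) → (0,7) → (1,7) → (1,8) → (1,9) → (2,9) → (2,10) → (2,11) → (1,11) → (0,11) → (0,12) → (0,13) → (1,13) → (1,14) → (2,14) → (2,13) → (3,13) → (4,13) → (4,14) → (5,14) → (5,13) → (5,12) → (5,11) → (5,10) → (4,10) → (4,11) → (4,12) → (3,12) → (3,11) → (3,10) → (3,9) → (3,8) → (2,8) → (2,7) → (2,6) → (3,6) → (3,5) → (2,5) → (2,4) → (3,4) → (3,3) → (4,3) → (4,4) → (4,5) → (5,5) → (5,6) → (4,6) → (4,7) → (5,7) → (6,7) → (7,7) → (7,8) → (7,9) → (8,9) → (8,8) → (8,7) → (9,7) → (9,8) → (9,9) → (10,9) → (10,8) → (11,8) → (11,9) → (12,9) → (12,10) → (13,10) → (13,9) → (13,8) → (12,8) → (12,7) → (11,7) → (11,6) → (12,6) → (13,6) → (14,6) → (14,7) → (14,8) → (14,9) → (14,10) → (14,11) → (13,11) → (12,11) → (12,12) → (13,12) → (14,12) → (14,13) → (14,14)
Directions: right, right, right, down, right, up, right, right, right, down, right, right, down, right, right, up, up, right, right, down, right, down, left, down, down, right, down, left, left, left, left, up, right, right, up, left, left, left, left, up, left, left, down, left, up, left, down, left, down, right, right, down, right, up, right, down, down, down, right, right, down, left, left, down, right, right, down, left, down, right, down, right, down, left, left, up, left, up, left, down, down, down, right, right, right, right, right, up, up, right, down, down, right, right

Solution:

┌───────┬───────┬───────────┬─┐
│A → → ↓│↱ → → ↓│      ↱ → ↓│ │
│ ┌─╴ ╷ ╵ ┌───┐ └───┐ ╷ ┌─┐ ╵ │
│ │   │↳ ↑│   │↳ → ↓│ │↑│ │↳ ↓│
│ │ ┌─┴─┬─┘ ┌─┴───┐ └─┘ │ ├─╴ │
│ │ │   │↓ ↰│↓ ← ↰│↳ → ↑│ │↓ ↲│
│ │ │ ┌─┘ ╷ ╵ ┌─┐ └─────┘ │ ┌─┤
│ │ │ │↓ ↲│↑ ↲│ │↑ ← ← ← ↰│↓│ │
│ │ │ │ ╶─┴─┬─┘ ├───┬───╴ │ ╵ │
│ │ │ │↳ → ↓│↱ ↓│   │↱ → ↑│↳ ↓│
│ │ │ └───┐ ╵ ╷ │ ╶─┤ ╶───┴─╴ │
│ │ │     │↳ ↑│↓│   │↑ ← ← ← ↲│
├─┤ └───┐ └───┤ │ ╷ └───┬─────┤
│ │     │     │↓│ │     │     │
│ └───┐ └───┐ │ └─┴─┐ ╷ ╵ ╷ ╷ │
│     │     │ │↳ → ↓│ │   │ │ │
├───┐ └─┐ ╷ │ ├───╴ │ ├───┤ │ │
│   │   │ │ │ │↓ ← ↲│ │   │ │ │
│ ╷ ├─╴ ├─┘ │ │ ╶───┤ │ ╷ │ └─┤
│ │ │   │   │ │↳ → ↓│ │ │ │   │
│ │ │ ╶─┤ ╶─┤ └─┬─╴ │ └─┤ └─┐ │
│ │ │   │   │   │↓ ↲│   │   │ │
│ │ ├─╴ │ ╷ │ ╶─┤ ╶─┼─╴ ╵ ╷ │ │
│ │ │   │ │ │↓ ↰│↳ ↓│     │ │ │
│ │ ╵ ┌─┴─┘ │ ╷ └─┐ └─┬───┤ │ │
│ │   │     │↓│↑ ↰│↳ ↓│↱ ↓│ │ │
│ └───┘ ┌───┤ ├─┐ └─╴ │ ╷ │ │ │
│       │   │↓│ │↑ ← ↲│↑│↓│ │ │
├───────┘ ╷ ╵ ╵ └─────┘ │ └─┘ │
│         │  ↳ → → → → ↑│↳ → B│
└─────────┴─────────────┴─────┘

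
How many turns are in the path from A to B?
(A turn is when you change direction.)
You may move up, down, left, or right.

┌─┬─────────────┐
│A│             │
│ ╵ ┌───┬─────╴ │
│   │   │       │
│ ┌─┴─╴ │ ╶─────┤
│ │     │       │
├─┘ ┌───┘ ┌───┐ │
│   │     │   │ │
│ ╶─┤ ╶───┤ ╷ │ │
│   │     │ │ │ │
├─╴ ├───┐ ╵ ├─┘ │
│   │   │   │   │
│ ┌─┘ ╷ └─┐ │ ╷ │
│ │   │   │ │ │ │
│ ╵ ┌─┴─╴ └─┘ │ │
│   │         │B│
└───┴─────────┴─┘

Directions: down, right, up, right, right, right, right, right, right, down, left, left, left, down, right, right, right, down, down, down, down, down
Number of turns: 8

Solution:

┌─┬─────────────┐
│A│↱ → → → → → ↓│
│ ╵ ┌───┬─────╴ │
│↳ ↑│   │↓ ← ← ↲│
│ ┌─┴─╴ │ ╶─────┤
│ │     │↳ → → ↓│
├─┘ ┌───┘ ┌───┐ │
│   │     │   │↓│
│ ╶─┤ ╶───┤ ╷ │ │
│   │     │ │ │↓│
├─╴ ├───┐ ╵ ├─┘ │
│   │   │   │  ↓│
│ ┌─┘ ╷ └─┐ │ ╷ │
│ │   │   │ │ │↓│
│ ╵ ┌─┴─╴ └─┘ │ │
│   │         │B│
└───┴─────────┴─┘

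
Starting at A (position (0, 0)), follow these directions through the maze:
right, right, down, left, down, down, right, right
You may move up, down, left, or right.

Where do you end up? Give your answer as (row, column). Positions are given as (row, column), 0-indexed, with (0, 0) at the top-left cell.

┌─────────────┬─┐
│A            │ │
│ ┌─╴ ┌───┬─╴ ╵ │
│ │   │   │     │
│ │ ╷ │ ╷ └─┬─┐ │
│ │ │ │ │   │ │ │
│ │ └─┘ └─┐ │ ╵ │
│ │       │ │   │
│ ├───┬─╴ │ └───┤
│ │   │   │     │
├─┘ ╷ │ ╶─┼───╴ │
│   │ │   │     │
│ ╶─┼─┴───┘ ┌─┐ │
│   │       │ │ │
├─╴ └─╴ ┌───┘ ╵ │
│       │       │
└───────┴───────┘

Following directions step by step:
Start: (0, 0)
  right: (0, 0) → (0, 1)
  right: (0, 1) → (0, 2)
  down: (0, 2) → (1, 2)
  left: (1, 2) → (1, 1)
  down: (1, 1) → (2, 1)
  down: (2, 1) → (3, 1)
  right: (3, 1) → (3, 2)
  right: (3, 2) → (3, 3)
Final position: (3, 3)

Path taken:

┌─────────────┬─┐
│A → ↓        │ │
│ ┌─╴ ┌───┬─╴ ╵ │
│ │↓ ↲│   │     │
│ │ ╷ │ ╷ └─┬─┐ │
│ │↓│ │ │   │ │ │
│ │ └─┘ └─┐ │ ╵ │
│ │↳ → B  │ │   │
│ ├───┬─╴ │ └───┤
│ │   │   │     │
├─┘ ╷ │ ╶─┼───╴ │
│   │ │   │     │
│ ╶─┼─┴───┘ ┌─┐ │
│   │       │ │ │
├─╴ └─╴ ┌───┘ ╵ │
│       │       │
└───────┴───────┘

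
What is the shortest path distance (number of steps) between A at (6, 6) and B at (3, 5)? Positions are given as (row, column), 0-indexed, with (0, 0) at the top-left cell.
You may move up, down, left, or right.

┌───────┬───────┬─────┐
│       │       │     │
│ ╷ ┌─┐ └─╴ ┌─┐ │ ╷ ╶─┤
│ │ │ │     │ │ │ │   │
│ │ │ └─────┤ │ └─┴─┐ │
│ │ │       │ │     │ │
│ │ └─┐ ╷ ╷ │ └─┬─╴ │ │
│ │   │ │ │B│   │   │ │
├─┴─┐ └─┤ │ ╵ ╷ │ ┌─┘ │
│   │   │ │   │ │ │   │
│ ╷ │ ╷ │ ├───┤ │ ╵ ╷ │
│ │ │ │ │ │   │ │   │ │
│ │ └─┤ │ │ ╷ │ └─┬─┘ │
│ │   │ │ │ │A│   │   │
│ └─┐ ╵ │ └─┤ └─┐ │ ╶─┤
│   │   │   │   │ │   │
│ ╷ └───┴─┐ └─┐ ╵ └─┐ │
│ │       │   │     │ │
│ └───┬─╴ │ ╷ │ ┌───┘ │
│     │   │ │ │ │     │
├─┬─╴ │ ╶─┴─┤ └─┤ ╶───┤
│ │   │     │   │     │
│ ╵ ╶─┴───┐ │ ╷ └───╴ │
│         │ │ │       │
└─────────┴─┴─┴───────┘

Finding path from (6, 6) to (3, 5):
Path: (6,6) → (7,6) → (7,7) → (8,7) → (8,8) → (7,8) → (6,8) → (6,7) → (5,7) → (4,7) → (3,7) → (3,6) → (4,6) → (4,5) → (3,5)
Distance: 14 steps

Solution:

┌───────┬───────┬─────┐
│       │       │     │
│ ╷ ┌─┐ └─╴ ┌─┐ │ ╷ ╶─┤
│ │ │ │     │ │ │ │   │
│ │ │ └─────┤ │ └─┴─┐ │
│ │ │       │ │     │ │
│ │ └─┐ ╷ ╷ │ └─┬─╴ │ │
│ │   │ │ │B│↓ ↰│   │ │
├─┴─┐ └─┤ │ ╵ ╷ │ ┌─┘ │
│   │   │ │↑ ↲│↑│ │   │
│ ╷ │ ╷ │ ├───┤ │ ╵ ╷ │
│ │ │ │ │ │   │↑│   │ │
│ │ └─┤ │ │ ╷ │ └─┬─┘ │
│ │   │ │ │ │A│↑ ↰│   │
│ └─┐ ╵ │ └─┤ └─┐ │ ╶─┤
│   │   │   │↳ ↓│↑│   │
│ ╷ └───┴─┐ └─┐ ╵ └─┐ │
│ │       │   │↳ ↑  │ │
│ └───┬─╴ │ ╷ │ ┌───┘ │
│     │   │ │ │ │     │
├─┬─╴ │ ╶─┴─┤ └─┤ ╶───┤
│ │   │     │   │     │
│ ╵ ╶─┴───┐ │ ╷ └───╴ │
│         │ │ │       │
└─────────┴─┴─┴───────┘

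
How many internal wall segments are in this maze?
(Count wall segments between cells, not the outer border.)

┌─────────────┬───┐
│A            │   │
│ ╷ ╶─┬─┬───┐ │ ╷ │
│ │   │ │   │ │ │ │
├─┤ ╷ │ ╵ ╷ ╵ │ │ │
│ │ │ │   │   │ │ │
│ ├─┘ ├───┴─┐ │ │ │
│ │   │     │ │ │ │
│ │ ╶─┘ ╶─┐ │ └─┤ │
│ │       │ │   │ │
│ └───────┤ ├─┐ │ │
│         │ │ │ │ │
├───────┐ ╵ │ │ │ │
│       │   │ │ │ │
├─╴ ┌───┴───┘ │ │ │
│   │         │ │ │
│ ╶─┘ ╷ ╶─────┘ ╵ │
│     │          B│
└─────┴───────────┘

Counting internal wall segments:
Total internal walls: 64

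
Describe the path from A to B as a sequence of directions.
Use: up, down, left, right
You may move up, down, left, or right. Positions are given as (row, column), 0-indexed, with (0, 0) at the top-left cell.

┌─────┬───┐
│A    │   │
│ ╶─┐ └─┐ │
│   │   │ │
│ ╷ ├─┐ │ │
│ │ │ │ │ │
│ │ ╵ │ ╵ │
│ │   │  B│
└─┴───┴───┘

Finding the path and converting it to directions:
Path through cells: (0,0) → (0,1) → (0,2) → (1,2) → (1,3) → (2,3) → (3,3) → (3,4)
Directions: right, right, down, right, down, down, right

Solution:

┌─────┬───┐
│A → ↓│   │
│ ╶─┐ └─┐ │
│   │↳ ↓│ │
│ ╷ ├─┐ │ │
│ │ │ │↓│ │
│ │ ╵ │ ╵ │
│ │   │↳ B│
└─┴───┴───┘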